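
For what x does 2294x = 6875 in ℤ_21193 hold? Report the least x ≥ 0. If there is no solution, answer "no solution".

First find gcd(2294, 21193):
21193 = 9×2294 + 547
2294 = 4×547 + 106
547 = 5×106 + 17
106 = 6×17 + 4
17 = 4×4 + 1
4 = 4×1 + 0
gcd = 1, so a unique solution mod 21193 exists.
Back-substitute for the Bézout coefficients:
1 = 17 − 4·4
1 = −4·106 + 25·17
1 = 25·547 − 129·106
1 = −129·2294 + 541·547
1 = 541·21193 − 4998·2294
So 2294·(-4998) ≡ 1 (mod 21193), giving 2294⁻¹ ≡ 16195.
x ≡ 2294⁻¹·6875 ≡ 16195·6875 ≡ 13796 (mod 21193).

13796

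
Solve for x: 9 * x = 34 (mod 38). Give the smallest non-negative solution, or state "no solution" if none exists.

First find gcd(9, 38):
38 = 4·9 + 2
9 = 4·2 + 1
2 = 2·1 + 0
gcd = 1, so a unique solution mod 38 exists.
Back-substitute for the Bézout coefficients:
1 = 9 − 4·2
1 = −4·38 + 17·9
So 9·(17) ≡ 1 (mod 38), giving 9⁻¹ ≡ 17.
x ≡ 9⁻¹·34 ≡ 17·34 ≡ 8 (mod 38).

8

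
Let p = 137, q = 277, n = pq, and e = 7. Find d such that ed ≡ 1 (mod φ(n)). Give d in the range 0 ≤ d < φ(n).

φ(n) = (p−1)(q−1) = 136·276 = 37536.
Need d with 7·d ≡ 1 (mod 37536). Apply the extended Euclidean algorithm:
37536 = 5362×7 + 2
7 = 3×2 + 1
2 = 2×1 + 0
Back-substitute:
1 = 7 − 3·2
1 = −3·37536 + 16087·7
So 7·16087 ≡ 1 (mod 37536), hence d = 16087.

16087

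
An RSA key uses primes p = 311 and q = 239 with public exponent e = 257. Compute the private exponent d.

59713

φ(n) = (p−1)(q−1) = 310·238 = 73780.
Need d with 257·d ≡ 1 (mod 73780). Apply the extended Euclidean algorithm:
73780 = 287·257 + 21
257 = 12·21 + 5
21 = 4·5 + 1
5 = 5·1 + 0
Back-substitute:
1 = 21 − 4·5
1 = −4·257 + 49·21
1 = 49·73780 − 14067·257
So 257·(-14067) ≡ 1 (mod 73780), hence d ≡ -14067 ≡ 59713 (mod 73780).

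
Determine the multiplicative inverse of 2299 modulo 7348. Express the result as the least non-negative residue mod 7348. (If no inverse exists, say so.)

Compute gcd(2299, 7348):
7348 = 3·2299 + 451
2299 = 5·451 + 44
451 = 10·44 + 11
44 = 4·11 + 0
Since gcd = 11 > 1, 2299 is not a unit mod 7348.

no inverse exists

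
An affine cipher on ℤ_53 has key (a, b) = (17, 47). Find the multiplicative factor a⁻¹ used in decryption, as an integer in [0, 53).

25

gcd(53, 17) by repeated division:
53 = 3·17 + 2
17 = 8·2 + 1
2 = 2·1 + 0
The gcd is 1. Working backward:
1 = 17 − 8·2
1 = −8·53 + 25·17
So 17·25 ≡ 1 (mod 53).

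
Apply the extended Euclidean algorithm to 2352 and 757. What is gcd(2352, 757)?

Repeated division:
2352 = 3·757 + 81
757 = 9·81 + 28
81 = 2·28 + 25
28 = 1·25 + 3
25 = 8·3 + 1
3 = 3·1 + 0
gcd(2352, 757) = 1.
Back-substituting:
1 = 25 − 8·3
1 = −8·28 + 9·25
1 = 9·81 − 26·28
1 = −26·757 + 243·81
1 = 243·2352 − 755·757
So 1 = (243)·2352 + (-755)·757.

1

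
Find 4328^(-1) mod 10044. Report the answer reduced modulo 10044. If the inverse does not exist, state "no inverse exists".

Compute gcd(4328, 10044):
10044 = 2·4328 + 1388
4328 = 3·1388 + 164
1388 = 8·164 + 76
164 = 2·76 + 12
76 = 6·12 + 4
12 = 3·4 + 0
The gcd is 4, not 1, hence no inverse exists.

no inverse exists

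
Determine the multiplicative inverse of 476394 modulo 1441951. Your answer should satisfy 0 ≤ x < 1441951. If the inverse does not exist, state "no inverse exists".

gcd(1441951, 476394) by repeated division:
1441951 = 3*476394 + 12769
476394 = 37*12769 + 3941
12769 = 3*3941 + 946
3941 = 4*946 + 157
946 = 6*157 + 4
157 = 39*4 + 1
4 = 4*1 + 0
The gcd is 1. Working backward:
1 = 157 − 39·4
1 = −39·946 + 235·157
1 = 235·3941 − 979·946
1 = −979·12769 + 3172·3941
1 = 3172·476394 − 118343·12769
1 = −118343·1441951 + 358201·476394
So 476394·358201 ≡ 1 (mod 1441951).

358201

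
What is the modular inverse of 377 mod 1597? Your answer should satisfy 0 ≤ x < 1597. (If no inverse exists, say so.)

305

Extended Euclidean algorithm:
1597 = 4×377 + 89
377 = 4×89 + 21
89 = 4×21 + 5
21 = 4×5 + 1
5 = 5×1 + 0
Since gcd(377, 1597) = 1, back-substitute to write 1 as a combination:
1 = 21 − 4·5
1 = −4·89 + 17·21
1 = 17·377 − 72·89
1 = −72·1597 + 305·377
So 377·305 ≡ 1 (mod 1597).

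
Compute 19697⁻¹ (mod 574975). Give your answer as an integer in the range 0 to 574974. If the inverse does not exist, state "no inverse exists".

389583

gcd(574975, 19697) by repeated division:
574975 = 29*19697 + 3762
19697 = 5*3762 + 887
3762 = 4*887 + 214
887 = 4*214 + 31
214 = 6*31 + 28
31 = 1*28 + 3
28 = 9*3 + 1
3 = 3*1 + 0
Since gcd(19697, 574975) = 1, back-substitute to write 1 as a combination:
1 = 28 − 9·3
1 = −9·31 + 10·28
1 = 10·214 − 69·31
1 = −69·887 + 286·214
1 = 286·3762 − 1213·887
1 = −1213·19697 + 6351·3762
1 = 6351·574975 − 185392·19697
So 19697·(-185392) ≡ 1 (mod 574975), and -185392 ≡ 389583 (mod 574975).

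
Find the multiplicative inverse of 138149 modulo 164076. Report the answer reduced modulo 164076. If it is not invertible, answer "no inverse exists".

Compute gcd(138149, 164076):
164076 = 1×138149 + 25927
138149 = 5×25927 + 8514
25927 = 3×8514 + 385
8514 = 22×385 + 44
385 = 8×44 + 33
44 = 1×33 + 11
33 = 3×11 + 0
The gcd is 11, not 1, hence no inverse exists.

no inverse exists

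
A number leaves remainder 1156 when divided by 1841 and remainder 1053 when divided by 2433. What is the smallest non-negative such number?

Write x = 1156 + 1841·k. Then 1841·k ≡ 1053 − 1156 ≡ 2330 (mod 2433).
Need 1841⁻¹ mod 2433. Extended Euclid on (2433, 1841):
2433 = 1*1841 + 592
1841 = 3*592 + 65
592 = 9*65 + 7
65 = 9*7 + 2
7 = 3*2 + 1
2 = 2*1 + 0
Back-substitute:
1 = 7 − 3·2
1 = −3·65 + 28·7
1 = 28·592 − 255·65
1 = −255·1841 + 793·592
1 = 793·2433 − 1048·1841
1841⁻¹ ≡ 1385 (mod 2433), so k ≡ 1385·2330 ≡ 892 (mod 2433).
x = 1156 + 1841·892 = 1643328.

1643328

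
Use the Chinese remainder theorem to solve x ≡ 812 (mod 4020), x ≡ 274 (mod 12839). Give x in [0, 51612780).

50098052

Write x = 812 + 4020·k. Then 4020·k ≡ 274 − 812 ≡ 12301 (mod 12839).
Need 4020⁻¹ mod 12839. Extended Euclid on (12839, 4020):
12839 = 3*4020 + 779
4020 = 5*779 + 125
779 = 6*125 + 29
125 = 4*29 + 9
29 = 3*9 + 2
9 = 4*2 + 1
2 = 2*1 + 0
Back-substitute:
1 = 9 − 4·2
1 = −4·29 + 13·9
1 = 13·125 − 56·29
1 = −56·779 + 349·125
1 = 349·4020 − 1801·779
1 = −1801·12839 + 5752·4020
4020⁻¹ ≡ 5752 (mod 12839), so k ≡ 5752·12301 ≡ 12462 (mod 12839).
x = 812 + 4020·12462 = 50098052.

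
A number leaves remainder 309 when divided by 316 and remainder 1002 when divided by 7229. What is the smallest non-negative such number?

Write x = 309 + 316·k. Then 316·k ≡ 1002 − 309 ≡ 693 (mod 7229).
Need 316⁻¹ mod 7229. Extended Euclid on (7229, 316):
7229 = 22·316 + 277
316 = 1·277 + 39
277 = 7·39 + 4
39 = 9·4 + 3
4 = 1·3 + 1
3 = 3·1 + 0
Back-substitute:
1 = 4 − 3
1 = −39 + 10·4
1 = 10·277 − 71·39
1 = −71·316 + 81·277
1 = 81·7229 − 1853·316
316⁻¹ ≡ 5376 (mod 7229), so k ≡ 5376·693 ≡ 2633 (mod 7229).
x = 309 + 316·2633 = 832337.

832337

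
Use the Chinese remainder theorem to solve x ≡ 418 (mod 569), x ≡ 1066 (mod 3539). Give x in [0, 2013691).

Write x = 418 + 569·k. Then 569·k ≡ 1066 − 418 ≡ 648 (mod 3539).
Need 569⁻¹ mod 3539. Extended Euclid on (3539, 569):
3539 = 6·569 + 125
569 = 4·125 + 69
125 = 1·69 + 56
69 = 1·56 + 13
56 = 4·13 + 4
13 = 3·4 + 1
4 = 4·1 + 0
Back-substitute:
1 = 13 − 3·4
1 = −3·56 + 13·13
1 = 13·69 − 16·56
1 = −16·125 + 29·69
1 = 29·569 − 132·125
1 = −132·3539 + 821·569
569⁻¹ ≡ 821 (mod 3539), so k ≡ 821·648 ≡ 1158 (mod 3539).
x = 418 + 569·1158 = 659320.

659320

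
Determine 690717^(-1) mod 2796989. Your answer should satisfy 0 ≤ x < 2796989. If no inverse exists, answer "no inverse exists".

Run Euclid on (2796989, 690717):
2796989 = 4·690717 + 34121
690717 = 20·34121 + 8297
34121 = 4·8297 + 933
8297 = 8·933 + 833
933 = 1·833 + 100
833 = 8·100 + 33
100 = 3·33 + 1
33 = 33·1 + 0
The gcd is 1. Working backward:
1 = 100 − 3·33
1 = −3·833 + 25·100
1 = 25·933 − 28·833
1 = −28·8297 + 249·933
1 = 249·34121 − 1024·8297
1 = −1024·690717 + 20729·34121
1 = 20729·2796989 − 83940·690717
Thus 690717·(-83940) ≡ 1 (mod 2796989); reducing, -83940 mod 2796989 = 2713049.

2713049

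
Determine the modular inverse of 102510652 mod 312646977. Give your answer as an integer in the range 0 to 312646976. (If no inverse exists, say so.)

Extended Euclidean algorithm:
312646977 = 3*102510652 + 5115021
102510652 = 20*5115021 + 210232
5115021 = 24*210232 + 69453
210232 = 3*69453 + 1873
69453 = 37*1873 + 152
1873 = 12*152 + 49
152 = 3*49 + 5
49 = 9*5 + 4
5 = 1*4 + 1
4 = 4*1 + 0
gcd = 1, so the inverse exists. Back-substitute:
1 = 5 − 4
1 = −49 + 10·5
1 = 10·152 − 31·49
1 = −31·1873 + 382·152
1 = 382·69453 − 14165·1873
1 = −14165·210232 + 42877·69453
1 = 42877·5115021 − 1043213·210232
1 = −1043213·102510652 + 20907137·5115021
1 = 20907137·312646977 − 63764624·102510652
So 102510652·(-63764624) ≡ 1 (mod 312646977), and -63764624 ≡ 248882353 (mod 312646977).

248882353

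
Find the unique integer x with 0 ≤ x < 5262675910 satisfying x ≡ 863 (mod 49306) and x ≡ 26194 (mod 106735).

2687720229

Write x = 863 + 49306·k. Then 49306·k ≡ 26194 − 863 ≡ 25331 (mod 106735).
Need 49306⁻¹ mod 106735. Extended Euclid on (106735, 49306):
106735 = 2·49306 + 8123
49306 = 6·8123 + 568
8123 = 14·568 + 171
568 = 3·171 + 55
171 = 3·55 + 6
55 = 9·6 + 1
6 = 6·1 + 0
Back-substitute:
1 = 55 − 9·6
1 = −9·171 + 28·55
1 = 28·568 − 93·171
1 = −93·8123 + 1330·568
1 = 1330·49306 − 8073·8123
1 = −8073·106735 + 17476·49306
49306⁻¹ ≡ 17476 (mod 106735), so k ≡ 17476·25331 ≡ 54511 (mod 106735).
x = 863 + 49306·54511 = 2687720229.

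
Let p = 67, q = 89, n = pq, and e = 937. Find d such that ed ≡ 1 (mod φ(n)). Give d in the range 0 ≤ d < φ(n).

φ(n) = (p−1)(q−1) = 66·88 = 5808.
Need d with 937·d ≡ 1 (mod 5808). Apply the extended Euclidean algorithm:
5808 = 6·937 + 186
937 = 5·186 + 7
186 = 26·7 + 4
7 = 1·4 + 3
4 = 1·3 + 1
3 = 3·1 + 0
Back-substitute:
1 = 4 − 3
1 = −7 + 2·4
1 = 2·186 − 53·7
1 = −53·937 + 267·186
1 = 267·5808 − 1655·937
So 937·(-1655) ≡ 1 (mod 5808), hence d ≡ -1655 ≡ 4153 (mod 5808).

4153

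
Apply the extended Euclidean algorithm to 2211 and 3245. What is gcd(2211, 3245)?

Repeated division:
3245 = 1×2211 + 1034
2211 = 2×1034 + 143
1034 = 7×143 + 33
143 = 4×33 + 11
33 = 3×11 + 0
gcd(2211, 3245) = 11.
Working backward:
11 = 143 − 4·33
11 = −4·1034 + 29·143
11 = 29·2211 − 62·1034
11 = −62·3245 + 91·2211
So 11 = (-62)·3245 + (91)·2211.

11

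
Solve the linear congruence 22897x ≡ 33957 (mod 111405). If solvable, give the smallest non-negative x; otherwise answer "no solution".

First find gcd(22897, 111405):
111405 = 4*22897 + 19817
22897 = 1*19817 + 3080
19817 = 6*3080 + 1337
3080 = 2*1337 + 406
1337 = 3*406 + 119
406 = 3*119 + 49
119 = 2*49 + 21
49 = 2*21 + 7
21 = 3*7 + 0
gcd = 7 and 7 | 33957, so solutions exist. Divide through by 7: 3271x ≡ 4851 (mod 15915).
Now find 3271⁻¹ mod 15915:
15915 = 4*3271 + 2831
3271 = 1*2831 + 440
2831 = 6*440 + 191
440 = 2*191 + 58
191 = 3*58 + 17
58 = 3*17 + 7
17 = 2*7 + 3
7 = 2*3 + 1
3 = 3*1 + 0
Back-substitute:
1 = 7 − 2·3
1 = −2·17 + 5·7
1 = 5·58 − 17·17
1 = −17·191 + 56·58
1 = 56·440 − 129·191
1 = −129·2831 + 830·440
1 = 830·3271 − 959·2831
1 = −959·15915 + 4666·3271
So 3271⁻¹ ≡ 4666 (mod 15915).
Then x ≡ 4666·4851 ≡ 3636 (mod 15915); the smallest non-negative solution is x = 3636.

3636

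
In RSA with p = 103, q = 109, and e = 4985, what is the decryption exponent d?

φ(n) = (p−1)(q−1) = 102·108 = 11016.
Need d with 4985·d ≡ 1 (mod 11016). Apply the extended Euclidean algorithm:
11016 = 2×4985 + 1046
4985 = 4×1046 + 801
1046 = 1×801 + 245
801 = 3×245 + 66
245 = 3×66 + 47
66 = 1×47 + 19
47 = 2×19 + 9
19 = 2×9 + 1
9 = 9×1 + 0
Back-substitute:
1 = 19 − 2·9
1 = −2·47 + 5·19
1 = 5·66 − 7·47
1 = −7·245 + 26·66
1 = 26·801 − 85·245
1 = −85·1046 + 111·801
1 = 111·4985 − 529·1046
1 = −529·11016 + 1169·4985
So 4985·1169 ≡ 1 (mod 11016), hence d = 1169.

1169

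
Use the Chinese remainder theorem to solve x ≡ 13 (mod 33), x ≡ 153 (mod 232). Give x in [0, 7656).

5953

Write x = 13 + 33·k. Then 33·k ≡ 153 − 13 ≡ 140 (mod 232).
Need 33⁻¹ mod 232. Extended Euclid on (232, 33):
232 = 7·33 + 1
33 = 33·1 + 0
Back-substitute:
1 = 232 − 7·33
33⁻¹ ≡ 225 (mod 232), so k ≡ 225·140 ≡ 180 (mod 232).
x = 13 + 33·180 = 5953.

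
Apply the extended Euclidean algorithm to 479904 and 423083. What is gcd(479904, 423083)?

Euclidean algorithm:
479904 = 1·423083 + 56821
423083 = 7·56821 + 25336
56821 = 2·25336 + 6149
25336 = 4·6149 + 740
6149 = 8·740 + 229
740 = 3·229 + 53
229 = 4·53 + 17
53 = 3·17 + 2
17 = 8·2 + 1
2 = 2·1 + 0
gcd(479904, 423083) = 1.
Express as a combination:
1 = 17 − 8·2
1 = −8·53 + 25·17
1 = 25·229 − 108·53
1 = −108·740 + 349·229
1 = 349·6149 − 2900·740
1 = −2900·25336 + 11949·6149
1 = 11949·56821 − 26798·25336
1 = −26798·423083 + 199535·56821
1 = 199535·479904 − 226333·423083
So 1 = (199535)·479904 + (-226333)·423083.

1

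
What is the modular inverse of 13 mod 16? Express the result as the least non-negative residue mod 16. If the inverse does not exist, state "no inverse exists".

Run Euclid on (16, 13):
16 = 1·13 + 3
13 = 4·3 + 1
3 = 3·1 + 0
Since gcd(13, 16) = 1, back-substitute to write 1 as a combination:
1 = 13 − 4·3
1 = −4·16 + 5·13
So 13·5 ≡ 1 (mod 16).

5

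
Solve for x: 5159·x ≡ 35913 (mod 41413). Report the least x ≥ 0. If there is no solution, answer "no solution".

First find gcd(5159, 41413):
41413 = 8×5159 + 141
5159 = 36×141 + 83
141 = 1×83 + 58
83 = 1×58 + 25
58 = 2×25 + 8
25 = 3×8 + 1
8 = 8×1 + 0
gcd = 1, so a unique solution mod 41413 exists.
Back-substitute for the Bézout coefficients:
1 = 25 − 3·8
1 = −3·58 + 7·25
1 = 7·83 − 10·58
1 = −10·141 + 17·83
1 = 17·5159 − 622·141
1 = −622·41413 + 4993·5159
So 5159·(4993) ≡ 1 (mod 41413), giving 5159⁻¹ ≡ 4993.
x ≡ 5159⁻¹·35913 ≡ 4993·35913 ≡ 36732 (mod 41413).

36732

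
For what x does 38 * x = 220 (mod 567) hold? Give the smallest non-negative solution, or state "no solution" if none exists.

First find gcd(38, 567):
567 = 14·38 + 35
38 = 1·35 + 3
35 = 11·3 + 2
3 = 1·2 + 1
2 = 2·1 + 0
gcd = 1, so a unique solution mod 567 exists.
Back-substitute for the Bézout coefficients:
1 = 3 − 2
1 = −35 + 12·3
1 = 12·38 − 13·35
1 = −13·567 + 194·38
So 38·(194) ≡ 1 (mod 567), giving 38⁻¹ ≡ 194.
x ≡ 38⁻¹·220 ≡ 194·220 ≡ 155 (mod 567).

155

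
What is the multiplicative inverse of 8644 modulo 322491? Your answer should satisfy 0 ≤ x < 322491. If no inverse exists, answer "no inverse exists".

97486

gcd(322491, 8644) by repeated division:
322491 = 37*8644 + 2663
8644 = 3*2663 + 655
2663 = 4*655 + 43
655 = 15*43 + 10
43 = 4*10 + 3
10 = 3*3 + 1
3 = 3*1 + 0
The gcd is 1. Working backward:
1 = 10 − 3·3
1 = −3·43 + 13·10
1 = 13·655 − 198·43
1 = −198·2663 + 805·655
1 = 805·8644 − 2613·2663
1 = −2613·322491 + 97486·8644
So 8644·97486 ≡ 1 (mod 322491).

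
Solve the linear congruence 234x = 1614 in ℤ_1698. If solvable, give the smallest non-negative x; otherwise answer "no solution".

First find gcd(234, 1698):
1698 = 7·234 + 60
234 = 3·60 + 54
60 = 1·54 + 6
54 = 9·6 + 0
gcd = 6 and 6 | 1614, so solutions exist. Divide through by 6: 39x ≡ 269 (mod 283).
Now find 39⁻¹ mod 283:
283 = 7·39 + 10
39 = 3·10 + 9
10 = 1·9 + 1
9 = 9·1 + 0
Back-substitute:
1 = 10 − 9
1 = −39 + 4·10
1 = 4·283 − 29·39
So 39·(-29) ≡ 1 (mod 283), i.e. 39⁻¹ ≡ 254.
Then x ≡ 254·269 ≡ 123 (mod 283); the smallest non-negative solution is x = 123.

123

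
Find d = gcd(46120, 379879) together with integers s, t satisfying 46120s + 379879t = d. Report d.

Repeated division:
379879 = 8×46120 + 10919
46120 = 4×10919 + 2444
10919 = 4×2444 + 1143
2444 = 2×1143 + 158
1143 = 7×158 + 37
158 = 4×37 + 10
37 = 3×10 + 7
10 = 1×7 + 3
7 = 2×3 + 1
3 = 3×1 + 0
gcd(46120, 379879) = 1.
Working backward:
1 = 7 − 2·3
1 = −2·10 + 3·7
1 = 3·37 − 11·10
1 = −11·158 + 47·37
1 = 47·1143 − 340·158
1 = −340·2444 + 727·1143
1 = 727·10919 − 3248·2444
1 = −3248·46120 + 13719·10919
1 = 13719·379879 − 113000·46120
So 1 = (13719)·379879 + (-113000)·46120.

1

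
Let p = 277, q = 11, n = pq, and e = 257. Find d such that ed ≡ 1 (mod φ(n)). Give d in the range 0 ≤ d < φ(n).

2513

φ(n) = (p−1)(q−1) = 276·10 = 2760.
Need d with 257·d ≡ 1 (mod 2760). Apply the extended Euclidean algorithm:
2760 = 10*257 + 190
257 = 1*190 + 67
190 = 2*67 + 56
67 = 1*56 + 11
56 = 5*11 + 1
11 = 11*1 + 0
Back-substitute:
1 = 56 − 5·11
1 = −5·67 + 6·56
1 = 6·190 − 17·67
1 = −17·257 + 23·190
1 = 23·2760 − 247·257
So 257·(-247) ≡ 1 (mod 2760), hence d ≡ -247 ≡ 2513 (mod 2760).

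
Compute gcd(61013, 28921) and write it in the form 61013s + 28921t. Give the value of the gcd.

1

Repeated division:
61013 = 2·28921 + 3171
28921 = 9·3171 + 382
3171 = 8·382 + 115
382 = 3·115 + 37
115 = 3·37 + 4
37 = 9·4 + 1
4 = 4·1 + 0
gcd(61013, 28921) = 1.
Back-substituting:
1 = 37 − 9·4
1 = −9·115 + 28·37
1 = 28·382 − 93·115
1 = −93·3171 + 772·382
1 = 772·28921 − 7041·3171
1 = −7041·61013 + 14854·28921
So 1 = (-7041)·61013 + (14854)·28921.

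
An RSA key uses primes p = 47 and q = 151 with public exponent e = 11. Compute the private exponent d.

φ(n) = (p−1)(q−1) = 46·150 = 6900.
Need d with 11·d ≡ 1 (mod 6900). Apply the extended Euclidean algorithm:
6900 = 627*11 + 3
11 = 3*3 + 2
3 = 1*2 + 1
2 = 2*1 + 0
Back-substitute:
1 = 3 − 2
1 = −11 + 4·3
1 = 4·6900 − 2509·11
So 11·(-2509) ≡ 1 (mod 6900), hence d ≡ -2509 ≡ 4391 (mod 6900).

4391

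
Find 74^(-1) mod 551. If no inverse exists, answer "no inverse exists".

Run Euclid on (551, 74):
551 = 7·74 + 33
74 = 2·33 + 8
33 = 4·8 + 1
8 = 8·1 + 0
Since gcd(74, 551) = 1, back-substitute to write 1 as a combination:
1 = 33 − 4·8
1 = −4·74 + 9·33
1 = 9·551 − 67·74
So 74·(-67) ≡ 1 (mod 551), and -67 ≡ 484 (mod 551).

484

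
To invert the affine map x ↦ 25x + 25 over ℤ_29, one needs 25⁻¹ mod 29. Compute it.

Extended Euclidean algorithm:
29 = 1×25 + 4
25 = 6×4 + 1
4 = 4×1 + 0
The gcd is 1. Working backward:
1 = 25 − 6·4
1 = −6·29 + 7·25
So 25·7 ≡ 1 (mod 29).

7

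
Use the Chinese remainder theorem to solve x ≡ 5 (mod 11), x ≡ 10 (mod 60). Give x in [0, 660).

Write x = 5 + 11·k. Then 11·k ≡ 10 − 5 ≡ 5 (mod 60).
Need 11⁻¹ mod 60. Extended Euclid on (60, 11):
60 = 5×11 + 5
11 = 2×5 + 1
5 = 5×1 + 0
Back-substitute:
1 = 11 − 2·5
1 = −2·60 + 11·11
11⁻¹ ≡ 11 (mod 60), so k ≡ 11·5 ≡ 55 (mod 60).
x = 5 + 11·55 = 610.

610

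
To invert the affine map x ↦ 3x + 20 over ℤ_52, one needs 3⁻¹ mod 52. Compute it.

35

Run Euclid on (52, 3):
52 = 17*3 + 1
3 = 3*1 + 0
The gcd is 1. Working backward:
1 = 52 − 17·3
Hence 3⁻¹ ≡ -17 ≡ 35 (mod 52).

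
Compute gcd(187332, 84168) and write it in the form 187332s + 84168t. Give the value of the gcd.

Apply Euclid's algorithm to 187332 and 84168:
187332 = 2·84168 + 18996
84168 = 4·18996 + 8184
18996 = 2·8184 + 2628
8184 = 3·2628 + 300
2628 = 8·300 + 228
300 = 1·228 + 72
228 = 3·72 + 12
72 = 6·12 + 0
gcd(187332, 84168) = 12.
Working backward:
12 = 228 − 3·72
12 = −3·300 + 4·228
12 = 4·2628 − 35·300
12 = −35·8184 + 109·2628
12 = 109·18996 − 253·8184
12 = −253·84168 + 1121·18996
12 = 1121·187332 − 2495·84168
So 12 = (1121)·187332 + (-2495)·84168.

12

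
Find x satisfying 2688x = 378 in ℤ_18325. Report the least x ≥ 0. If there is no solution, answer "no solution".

7731

First find gcd(2688, 18325):
18325 = 6*2688 + 2197
2688 = 1*2197 + 491
2197 = 4*491 + 233
491 = 2*233 + 25
233 = 9*25 + 8
25 = 3*8 + 1
8 = 8*1 + 0
gcd = 1, so a unique solution mod 18325 exists.
Back-substitute for the Bézout coefficients:
1 = 25 − 3·8
1 = −3·233 + 28·25
1 = 28·491 − 59·233
1 = −59·2197 + 264·491
1 = 264·2688 − 323·2197
1 = −323·18325 + 2202·2688
So 2688·(2202) ≡ 1 (mod 18325), giving 2688⁻¹ ≡ 2202.
x ≡ 2688⁻¹·378 ≡ 2202·378 ≡ 7731 (mod 18325).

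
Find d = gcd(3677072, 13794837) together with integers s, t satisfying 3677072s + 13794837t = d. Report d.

7

Apply Euclid's algorithm to 13794837 and 3677072:
13794837 = 3·3677072 + 2763621
3677072 = 1·2763621 + 913451
2763621 = 3·913451 + 23268
913451 = 39·23268 + 5999
23268 = 3·5999 + 5271
5999 = 1·5271 + 728
5271 = 7·728 + 175
728 = 4·175 + 28
175 = 6·28 + 7
28 = 4·7 + 0
gcd(3677072, 13794837) = 7.
Working backward:
7 = 175 − 6·28
7 = −6·728 + 25·175
7 = 25·5271 − 181·728
7 = −181·5999 + 206·5271
7 = 206·23268 − 799·5999
7 = −799·913451 + 31367·23268
7 = 31367·2763621 − 94900·913451
7 = −94900·3677072 + 126267·2763621
7 = 126267·13794837 − 473701·3677072
So 7 = (126267)·13794837 + (-473701)·3677072.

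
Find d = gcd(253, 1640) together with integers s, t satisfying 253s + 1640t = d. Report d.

Euclidean algorithm:
1640 = 6*253 + 122
253 = 2*122 + 9
122 = 13*9 + 5
9 = 1*5 + 4
5 = 1*4 + 1
4 = 4*1 + 0
gcd(253, 1640) = 1.
Express as a combination:
1 = 5 − 4
1 = −9 + 2·5
1 = 2·122 − 27·9
1 = −27·253 + 56·122
1 = 56·1640 − 363·253
So 1 = (56)·1640 + (-363)·253.

1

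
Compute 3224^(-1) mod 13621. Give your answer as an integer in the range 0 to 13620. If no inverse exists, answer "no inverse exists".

9375

Apply the Euclidean algorithm to 13621 and 3224:
13621 = 4*3224 + 725
3224 = 4*725 + 324
725 = 2*324 + 77
324 = 4*77 + 16
77 = 4*16 + 13
16 = 1*13 + 3
13 = 4*3 + 1
3 = 3*1 + 0
gcd = 1, so the inverse exists. Back-substitute:
1 = 13 − 4·3
1 = −4·16 + 5·13
1 = 5·77 − 24·16
1 = −24·324 + 101·77
1 = 101·725 − 226·324
1 = −226·3224 + 1005·725
1 = 1005·13621 − 4246·3224
Thus 3224·(-4246) ≡ 1 (mod 13621); reducing, -4246 mod 13621 = 9375.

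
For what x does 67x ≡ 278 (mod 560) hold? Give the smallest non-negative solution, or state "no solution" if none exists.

514

First find gcd(67, 560):
560 = 8·67 + 24
67 = 2·24 + 19
24 = 1·19 + 5
19 = 3·5 + 4
5 = 1·4 + 1
4 = 4·1 + 0
gcd = 1, so a unique solution mod 560 exists.
Back-substitute for the Bézout coefficients:
1 = 5 − 4
1 = −19 + 4·5
1 = 4·24 − 5·19
1 = −5·67 + 14·24
1 = 14·560 − 117·67
So 67·(-117) ≡ 1 (mod 560), giving 67⁻¹ ≡ 443.
x ≡ 67⁻¹·278 ≡ 443·278 ≡ 514 (mod 560).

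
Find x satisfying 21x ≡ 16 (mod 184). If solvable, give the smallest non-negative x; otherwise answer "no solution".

176

First find gcd(21, 184):
184 = 8·21 + 16
21 = 1·16 + 5
16 = 3·5 + 1
5 = 5·1 + 0
gcd = 1, so a unique solution mod 184 exists.
Back-substitute for the Bézout coefficients:
1 = 16 − 3·5
1 = −3·21 + 4·16
1 = 4·184 − 35·21
So 21·(-35) ≡ 1 (mod 184), giving 21⁻¹ ≡ 149.
x ≡ 21⁻¹·16 ≡ 149·16 ≡ 176 (mod 184).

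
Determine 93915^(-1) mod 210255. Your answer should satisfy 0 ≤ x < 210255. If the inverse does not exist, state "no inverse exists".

no inverse exists

Compute gcd(93915, 210255):
210255 = 2×93915 + 22425
93915 = 4×22425 + 4215
22425 = 5×4215 + 1350
4215 = 3×1350 + 165
1350 = 8×165 + 30
165 = 5×30 + 15
30 = 2×15 + 0
Since gcd = 15 > 1, 93915 is not a unit mod 210255.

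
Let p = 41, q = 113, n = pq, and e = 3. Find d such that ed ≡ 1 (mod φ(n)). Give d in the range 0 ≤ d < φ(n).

φ(n) = (p−1)(q−1) = 40·112 = 4480.
Need d with 3·d ≡ 1 (mod 4480). Apply the extended Euclidean algorithm:
4480 = 1493×3 + 1
3 = 3×1 + 0
Back-substitute:
1 = 4480 − 1493·3
So 3·(-1493) ≡ 1 (mod 4480), hence d ≡ -1493 ≡ 2987 (mod 4480).

2987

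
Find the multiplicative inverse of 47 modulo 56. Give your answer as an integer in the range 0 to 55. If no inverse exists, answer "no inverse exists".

Run Euclid on (56, 47):
56 = 1·47 + 9
47 = 5·9 + 2
9 = 4·2 + 1
2 = 2·1 + 0
The gcd is 1. Working backward:
1 = 9 − 4·2
1 = −4·47 + 21·9
1 = 21·56 − 25·47
So 47·(-25) ≡ 1 (mod 56), and -25 ≡ 31 (mod 56).

31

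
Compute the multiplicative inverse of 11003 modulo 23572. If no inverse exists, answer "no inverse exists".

gcd(23572, 11003) by repeated division:
23572 = 2*11003 + 1566
11003 = 7*1566 + 41
1566 = 38*41 + 8
41 = 5*8 + 1
8 = 8*1 + 0
Since gcd(11003, 23572) = 1, back-substitute to write 1 as a combination:
1 = 41 − 5·8
1 = −5·1566 + 191·41
1 = 191·11003 − 1342·1566
1 = −1342·23572 + 2875·11003
So 11003·2875 ≡ 1 (mod 23572).

2875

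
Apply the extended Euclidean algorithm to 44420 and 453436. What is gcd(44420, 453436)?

4

Apply Euclid's algorithm to 453436 and 44420:
453436 = 10·44420 + 9236
44420 = 4·9236 + 7476
9236 = 1·7476 + 1760
7476 = 4·1760 + 436
1760 = 4·436 + 16
436 = 27·16 + 4
16 = 4·4 + 0
gcd(44420, 453436) = 4.
Express as a combination:
4 = 436 − 27·16
4 = −27·1760 + 109·436
4 = 109·7476 − 463·1760
4 = −463·9236 + 572·7476
4 = 572·44420 − 2751·9236
4 = −2751·453436 + 28082·44420
So 4 = (-2751)·453436 + (28082)·44420.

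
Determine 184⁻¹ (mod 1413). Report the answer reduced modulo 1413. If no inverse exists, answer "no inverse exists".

Apply the Euclidean algorithm to 1413 and 184:
1413 = 7×184 + 125
184 = 1×125 + 59
125 = 2×59 + 7
59 = 8×7 + 3
7 = 2×3 + 1
3 = 3×1 + 0
gcd = 1, so the inverse exists. Back-substitute:
1 = 7 − 2·3
1 = −2·59 + 17·7
1 = 17·125 − 36·59
1 = −36·184 + 53·125
1 = 53·1413 − 407·184
Hence 184⁻¹ ≡ -407 ≡ 1006 (mod 1413).

1006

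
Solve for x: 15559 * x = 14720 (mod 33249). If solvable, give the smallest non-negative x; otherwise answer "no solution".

First find gcd(15559, 33249):
33249 = 2·15559 + 2131
15559 = 7·2131 + 642
2131 = 3·642 + 205
642 = 3·205 + 27
205 = 7·27 + 16
27 = 1·16 + 11
16 = 1·11 + 5
11 = 2·5 + 1
5 = 5·1 + 0
gcd = 1, so a unique solution mod 33249 exists.
Back-substitute for the Bézout coefficients:
1 = 11 − 2·5
1 = −2·16 + 3·11
1 = 3·27 − 5·16
1 = −5·205 + 38·27
1 = 38·642 − 119·205
1 = −119·2131 + 395·642
1 = 395·15559 − 2884·2131
1 = −2884·33249 + 6163·15559
So 15559·(6163) ≡ 1 (mod 33249), giving 15559⁻¹ ≡ 6163.
x ≡ 15559⁻¹·14720 ≡ 6163·14720 ≡ 16088 (mod 33249).

16088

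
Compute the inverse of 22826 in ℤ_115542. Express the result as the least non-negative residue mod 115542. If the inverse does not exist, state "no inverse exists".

Euclidean algorithm on 115542, 22826:
115542 = 5*22826 + 1412
22826 = 16*1412 + 234
1412 = 6*234 + 8
234 = 29*8 + 2
8 = 4*2 + 0
gcd(22826, 115542) = 2 ≠ 1, so 22826 has no multiplicative inverse modulo 115542.

no inverse exists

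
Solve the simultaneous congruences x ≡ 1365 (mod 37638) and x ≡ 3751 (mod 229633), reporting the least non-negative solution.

3888608973

Write x = 1365 + 37638·k. Then 37638·k ≡ 3751 − 1365 ≡ 2386 (mod 229633).
Need 37638⁻¹ mod 229633. Extended Euclid on (229633, 37638):
229633 = 6×37638 + 3805
37638 = 9×3805 + 3393
3805 = 1×3393 + 412
3393 = 8×412 + 97
412 = 4×97 + 24
97 = 4×24 + 1
24 = 24×1 + 0
Back-substitute:
1 = 97 − 4·24
1 = −4·412 + 17·97
1 = 17·3393 − 140·412
1 = −140·3805 + 157·3393
1 = 157·37638 − 1553·3805
1 = −1553·229633 + 9475·37638
37638⁻¹ ≡ 9475 (mod 229633), so k ≡ 9475·2386 ≡ 103316 (mod 229633).
x = 1365 + 37638·103316 = 3888608973.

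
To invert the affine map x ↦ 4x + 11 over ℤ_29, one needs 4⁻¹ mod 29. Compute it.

Run Euclid on (29, 4):
29 = 7*4 + 1
4 = 4*1 + 0
gcd = 1, so the inverse exists. Back-substitute:
1 = 29 − 7·4
Thus 4·(-7) ≡ 1 (mod 29); reducing, -7 mod 29 = 22.

22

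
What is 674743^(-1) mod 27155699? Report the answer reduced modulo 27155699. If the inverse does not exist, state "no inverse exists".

Apply the Euclidean algorithm to 27155699 and 674743:
27155699 = 40×674743 + 165979
674743 = 4×165979 + 10827
165979 = 15×10827 + 3574
10827 = 3×3574 + 105
3574 = 34×105 + 4
105 = 26×4 + 1
4 = 4×1 + 0
gcd = 1, so the inverse exists. Back-substitute:
1 = 105 − 26·4
1 = −26·3574 + 885·105
1 = 885·10827 − 2681·3574
1 = −2681·165979 + 41100·10827
1 = 41100·674743 − 167081·165979
1 = −167081·27155699 + 6724340·674743
So 674743·6724340 ≡ 1 (mod 27155699).

6724340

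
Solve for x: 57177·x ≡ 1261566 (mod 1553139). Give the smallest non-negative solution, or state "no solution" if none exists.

First find gcd(57177, 1553139):
1553139 = 27×57177 + 9360
57177 = 6×9360 + 1017
9360 = 9×1017 + 207
1017 = 4×207 + 189
207 = 1×189 + 18
189 = 10×18 + 9
18 = 2×9 + 0
gcd = 9 and 9 | 1261566, so solutions exist. Divide through by 9: 6353x ≡ 140174 (mod 172571).
Now find 6353⁻¹ mod 172571:
172571 = 27×6353 + 1040
6353 = 6×1040 + 113
1040 = 9×113 + 23
113 = 4×23 + 21
23 = 1×21 + 2
21 = 10×2 + 1
2 = 2×1 + 0
Back-substitute:
1 = 21 − 10·2
1 = −10·23 + 11·21
1 = 11·113 − 54·23
1 = −54·1040 + 497·113
1 = 497·6353 − 3036·1040
1 = −3036·172571 + 82469·6353
So 6353⁻¹ ≡ 82469 (mod 172571).
Then x ≡ 82469·140174 ≡ 168600 (mod 172571); the smallest non-negative solution is x = 168600.

168600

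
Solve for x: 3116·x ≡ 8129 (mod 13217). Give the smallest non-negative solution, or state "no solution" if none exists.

First find gcd(3116, 13217):
13217 = 4·3116 + 753
3116 = 4·753 + 104
753 = 7·104 + 25
104 = 4·25 + 4
25 = 6·4 + 1
4 = 4·1 + 0
gcd = 1, so a unique solution mod 13217 exists.
Back-substitute for the Bézout coefficients:
1 = 25 − 6·4
1 = −6·104 + 25·25
1 = 25·753 − 181·104
1 = −181·3116 + 749·753
1 = 749·13217 − 3177·3116
So 3116·(-3177) ≡ 1 (mod 13217), giving 3116⁻¹ ≡ 10040.
x ≡ 3116⁻¹·8129 ≡ 10040·8129 ≡ 185 (mod 13217).

185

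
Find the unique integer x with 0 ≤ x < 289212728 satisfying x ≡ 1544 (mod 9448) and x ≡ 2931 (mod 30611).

14910488

Write x = 1544 + 9448·k. Then 9448·k ≡ 2931 − 1544 ≡ 1387 (mod 30611).
Need 9448⁻¹ mod 30611. Extended Euclid on (30611, 9448):
30611 = 3·9448 + 2267
9448 = 4·2267 + 380
2267 = 5·380 + 367
380 = 1·367 + 13
367 = 28·13 + 3
13 = 4·3 + 1
3 = 3·1 + 0
Back-substitute:
1 = 13 − 4·3
1 = −4·367 + 113·13
1 = 113·380 − 117·367
1 = −117·2267 + 698·380
1 = 698·9448 − 2909·2267
1 = −2909·30611 + 9425·9448
9448⁻¹ ≡ 9425 (mod 30611), so k ≡ 9425·1387 ≡ 1578 (mod 30611).
x = 1544 + 9448·1578 = 14910488.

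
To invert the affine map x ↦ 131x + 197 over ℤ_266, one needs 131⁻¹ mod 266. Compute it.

Extended Euclidean algorithm:
266 = 2*131 + 4
131 = 32*4 + 3
4 = 1*3 + 1
3 = 3*1 + 0
gcd = 1, so the inverse exists. Back-substitute:
1 = 4 − 3
1 = −131 + 33·4
1 = 33·266 − 67·131
Thus 131·(-67) ≡ 1 (mod 266); reducing, -67 mod 266 = 199.

199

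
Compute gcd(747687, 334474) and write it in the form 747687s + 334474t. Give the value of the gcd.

Apply Euclid's algorithm to 747687 and 334474:
747687 = 2×334474 + 78739
334474 = 4×78739 + 19518
78739 = 4×19518 + 667
19518 = 29×667 + 175
667 = 3×175 + 142
175 = 1×142 + 33
142 = 4×33 + 10
33 = 3×10 + 3
10 = 3×3 + 1
3 = 3×1 + 0
gcd(747687, 334474) = 1.
Back-substituting:
1 = 10 − 3·3
1 = −3·33 + 10·10
1 = 10·142 − 43·33
1 = −43·175 + 53·142
1 = 53·667 − 202·175
1 = −202·19518 + 5911·667
1 = 5911·78739 − 23846·19518
1 = −23846·334474 + 101295·78739
1 = 101295·747687 − 226436·334474
So 1 = (101295)·747687 + (-226436)·334474.

1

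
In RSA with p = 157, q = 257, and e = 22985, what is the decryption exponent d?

1145

φ(n) = (p−1)(q−1) = 156·256 = 39936.
Need d with 22985·d ≡ 1 (mod 39936). Apply the extended Euclidean algorithm:
39936 = 1×22985 + 16951
22985 = 1×16951 + 6034
16951 = 2×6034 + 4883
6034 = 1×4883 + 1151
4883 = 4×1151 + 279
1151 = 4×279 + 35
279 = 7×35 + 34
35 = 1×34 + 1
34 = 34×1 + 0
Back-substitute:
1 = 35 − 34
1 = −279 + 8·35
1 = 8·1151 − 33·279
1 = −33·4883 + 140·1151
1 = 140·6034 − 173·4883
1 = −173·16951 + 486·6034
1 = 486·22985 − 659·16951
1 = −659·39936 + 1145·22985
So 22985·1145 ≡ 1 (mod 39936), hence d = 1145.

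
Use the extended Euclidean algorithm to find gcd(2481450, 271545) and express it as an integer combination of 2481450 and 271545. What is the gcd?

Repeated division:
2481450 = 9×271545 + 37545
271545 = 7×37545 + 8730
37545 = 4×8730 + 2625
8730 = 3×2625 + 855
2625 = 3×855 + 60
855 = 14×60 + 15
60 = 4×15 + 0
gcd(2481450, 271545) = 15.
Express as a combination:
15 = 855 − 14·60
15 = −14·2625 + 43·855
15 = 43·8730 − 143·2625
15 = −143·37545 + 615·8730
15 = 615·271545 − 4448·37545
15 = −4448·2481450 + 40647·271545
So 15 = (-4448)·2481450 + (40647)·271545.

15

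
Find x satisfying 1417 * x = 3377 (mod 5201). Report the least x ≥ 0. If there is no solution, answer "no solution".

1254

First find gcd(1417, 5201):
5201 = 3*1417 + 950
1417 = 1*950 + 467
950 = 2*467 + 16
467 = 29*16 + 3
16 = 5*3 + 1
3 = 3*1 + 0
gcd = 1, so a unique solution mod 5201 exists.
Back-substitute for the Bézout coefficients:
1 = 16 − 5·3
1 = −5·467 + 146·16
1 = 146·950 − 297·467
1 = −297·1417 + 443·950
1 = 443·5201 − 1626·1417
So 1417·(-1626) ≡ 1 (mod 5201), giving 1417⁻¹ ≡ 3575.
x ≡ 1417⁻¹·3377 ≡ 3575·3377 ≡ 1254 (mod 5201).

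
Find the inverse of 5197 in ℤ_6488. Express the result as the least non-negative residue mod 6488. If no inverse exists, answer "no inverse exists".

gcd(6488, 5197) by repeated division:
6488 = 1×5197 + 1291
5197 = 4×1291 + 33
1291 = 39×33 + 4
33 = 8×4 + 1
4 = 4×1 + 0
gcd = 1, so the inverse exists. Back-substitute:
1 = 33 − 8·4
1 = −8·1291 + 313·33
1 = 313·5197 − 1260·1291
1 = −1260·6488 + 1573·5197
So 5197·1573 ≡ 1 (mod 6488).

1573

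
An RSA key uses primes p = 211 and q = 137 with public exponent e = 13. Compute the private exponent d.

2197

φ(n) = (p−1)(q−1) = 210·136 = 28560.
Need d with 13·d ≡ 1 (mod 28560). Apply the extended Euclidean algorithm:
28560 = 2196·13 + 12
13 = 1·12 + 1
12 = 12·1 + 0
Back-substitute:
1 = 13 − 12
1 = −28560 + 2197·13
So 13·2197 ≡ 1 (mod 28560), hence d = 2197.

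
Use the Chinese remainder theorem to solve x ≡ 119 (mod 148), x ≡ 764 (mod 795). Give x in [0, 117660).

55619

Write x = 119 + 148·k. Then 148·k ≡ 764 − 119 ≡ 645 (mod 795).
Need 148⁻¹ mod 795. Extended Euclid on (795, 148):
795 = 5×148 + 55
148 = 2×55 + 38
55 = 1×38 + 17
38 = 2×17 + 4
17 = 4×4 + 1
4 = 4×1 + 0
Back-substitute:
1 = 17 − 4·4
1 = −4·38 + 9·17
1 = 9·55 − 13·38
1 = −13·148 + 35·55
1 = 35·795 − 188·148
148⁻¹ ≡ 607 (mod 795), so k ≡ 607·645 ≡ 375 (mod 795).
x = 119 + 148·375 = 55619.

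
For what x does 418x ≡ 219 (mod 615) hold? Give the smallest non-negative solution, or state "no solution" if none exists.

First find gcd(418, 615):
615 = 1·418 + 197
418 = 2·197 + 24
197 = 8·24 + 5
24 = 4·5 + 4
5 = 1·4 + 1
4 = 4·1 + 0
gcd = 1, so a unique solution mod 615 exists.
Back-substitute for the Bézout coefficients:
1 = 5 − 4
1 = −24 + 5·5
1 = 5·197 − 41·24
1 = −41·418 + 87·197
1 = 87·615 − 128·418
So 418·(-128) ≡ 1 (mod 615), giving 418⁻¹ ≡ 487.
x ≡ 418⁻¹·219 ≡ 487·219 ≡ 258 (mod 615).

258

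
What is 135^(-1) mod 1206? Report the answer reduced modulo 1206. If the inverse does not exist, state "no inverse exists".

no inverse exists

Euclidean algorithm on 1206, 135:
1206 = 8×135 + 126
135 = 1×126 + 9
126 = 14×9 + 0
Since gcd = 9 > 1, 135 is not a unit mod 1206.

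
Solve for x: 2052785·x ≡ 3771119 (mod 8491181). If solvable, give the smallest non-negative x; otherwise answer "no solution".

First find gcd(2052785, 8491181):
8491181 = 4×2052785 + 280041
2052785 = 7×280041 + 92498
280041 = 3×92498 + 2547
92498 = 36×2547 + 806
2547 = 3×806 + 129
806 = 6×129 + 32
129 = 4×32 + 1
32 = 32×1 + 0
gcd = 1, so a unique solution mod 8491181 exists.
Back-substitute for the Bézout coefficients:
1 = 129 − 4·32
1 = −4·806 + 25·129
1 = 25·2547 − 79·806
1 = −79·92498 + 2869·2547
1 = 2869·280041 − 8686·92498
1 = −8686·2052785 + 63671·280041
1 = 63671·8491181 − 263370·2052785
So 2052785·(-263370) ≡ 1 (mod 8491181), giving 2052785⁻¹ ≡ 8227811.
x ≡ 2052785⁻¹·3771119 ≡ 8227811·3771119 ≡ 5339359 (mod 8491181).

5339359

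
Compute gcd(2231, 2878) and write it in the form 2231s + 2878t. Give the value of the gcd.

Apply Euclid's algorithm to 2878 and 2231:
2878 = 1*2231 + 647
2231 = 3*647 + 290
647 = 2*290 + 67
290 = 4*67 + 22
67 = 3*22 + 1
22 = 22*1 + 0
gcd(2231, 2878) = 1.
Working backward:
1 = 67 − 3·22
1 = −3·290 + 13·67
1 = 13·647 − 29·290
1 = −29·2231 + 100·647
1 = 100·2878 − 129·2231
So 1 = (100)·2878 + (-129)·2231.

1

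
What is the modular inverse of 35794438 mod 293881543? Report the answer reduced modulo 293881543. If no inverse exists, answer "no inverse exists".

285346644

Apply the Euclidean algorithm to 293881543 and 35794438:
293881543 = 8×35794438 + 7526039
35794438 = 4×7526039 + 5690282
7526039 = 1×5690282 + 1835757
5690282 = 3×1835757 + 183011
1835757 = 10×183011 + 5647
183011 = 32×5647 + 2307
5647 = 2×2307 + 1033
2307 = 2×1033 + 241
1033 = 4×241 + 69
241 = 3×69 + 34
69 = 2×34 + 1
34 = 34×1 + 0
The gcd is 1. Working backward:
1 = 69 − 2·34
1 = −2·241 + 7·69
1 = 7·1033 − 30·241
1 = −30·2307 + 67·1033
1 = 67·5647 − 164·2307
1 = −164·183011 + 5315·5647
1 = 5315·1835757 − 53314·183011
1 = −53314·5690282 + 165257·1835757
1 = 165257·7526039 − 218571·5690282
1 = −218571·35794438 + 1039541·7526039
1 = 1039541·293881543 − 8534899·35794438
Thus 35794438·(-8534899) ≡ 1 (mod 293881543); reducing, -8534899 mod 293881543 = 285346644.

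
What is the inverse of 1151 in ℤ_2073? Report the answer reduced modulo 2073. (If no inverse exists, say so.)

344

Extended Euclidean algorithm:
2073 = 1×1151 + 922
1151 = 1×922 + 229
922 = 4×229 + 6
229 = 38×6 + 1
6 = 6×1 + 0
Since gcd(1151, 2073) = 1, back-substitute to write 1 as a combination:
1 = 229 − 38·6
1 = −38·922 + 153·229
1 = 153·1151 − 191·922
1 = −191·2073 + 344·1151
So 1151·344 ≡ 1 (mod 2073).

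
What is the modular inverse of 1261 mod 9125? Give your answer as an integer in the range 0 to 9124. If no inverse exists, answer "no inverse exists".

6216

Extended Euclidean algorithm:
9125 = 7·1261 + 298
1261 = 4·298 + 69
298 = 4·69 + 22
69 = 3·22 + 3
22 = 7·3 + 1
3 = 3·1 + 0
The gcd is 1. Working backward:
1 = 22 − 7·3
1 = −7·69 + 22·22
1 = 22·298 − 95·69
1 = −95·1261 + 402·298
1 = 402·9125 − 2909·1261
So 1261·(-2909) ≡ 1 (mod 9125), and -2909 ≡ 6216 (mod 9125).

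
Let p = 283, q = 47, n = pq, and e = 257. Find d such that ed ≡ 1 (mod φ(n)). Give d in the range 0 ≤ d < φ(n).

4997

φ(n) = (p−1)(q−1) = 282·46 = 12972.
Need d with 257·d ≡ 1 (mod 12972). Apply the extended Euclidean algorithm:
12972 = 50×257 + 122
257 = 2×122 + 13
122 = 9×13 + 5
13 = 2×5 + 3
5 = 1×3 + 2
3 = 1×2 + 1
2 = 2×1 + 0
Back-substitute:
1 = 3 − 2
1 = −5 + 2·3
1 = 2·13 − 5·5
1 = −5·122 + 47·13
1 = 47·257 − 99·122
1 = −99·12972 + 4997·257
So 257·4997 ≡ 1 (mod 12972), hence d = 4997.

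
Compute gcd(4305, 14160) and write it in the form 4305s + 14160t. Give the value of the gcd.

15

Repeated division:
14160 = 3×4305 + 1245
4305 = 3×1245 + 570
1245 = 2×570 + 105
570 = 5×105 + 45
105 = 2×45 + 15
45 = 3×15 + 0
gcd(4305, 14160) = 15.
Back-substituting:
15 = 105 − 2·45
15 = −2·570 + 11·105
15 = 11·1245 − 24·570
15 = −24·4305 + 83·1245
15 = 83·14160 − 273·4305
So 15 = (83)·14160 + (-273)·4305.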